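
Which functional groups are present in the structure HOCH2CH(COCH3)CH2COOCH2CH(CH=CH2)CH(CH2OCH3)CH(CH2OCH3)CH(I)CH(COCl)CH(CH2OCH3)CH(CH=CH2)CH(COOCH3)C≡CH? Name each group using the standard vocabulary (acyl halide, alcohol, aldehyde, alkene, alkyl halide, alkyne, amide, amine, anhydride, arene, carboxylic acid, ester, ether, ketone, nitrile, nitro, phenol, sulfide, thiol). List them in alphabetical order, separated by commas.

Taking each segment in turn:
  HOCH2: HO– on an sp³ carbon → alcohol.
  CH(COCH3): pendant –COCH3: carbonyl C bonded to two carbons → ketone.
  CH2COOCH2: –C(=O)–O–C with C on the carbonyl side → ester.
  CH(CH=CH2): pendant –CH=CH2: C=C double bond → alkene.
  CH(CH2OCH3): pendant –CH2OCH3: C–O–C linkage → ether.
  CH(CH2OCH3): pendant –CH2OCH3: C–O–C linkage → ether.
  CH(I): halogen on an sp³ carbon → alkyl halide.
  CH(COCl): pendant –C(=O)X: carbonyl C bonded to C and halogen → acyl halide.
  CH(CH2OCH3): pendant –CH2OCH3: C–O–C linkage → ether.
  CH(CH=CH2): pendant –CH=CH2: C=C double bond → alkene.
  CH(COOCH3): pendant –COOCH3: carbonyl C bonded to C and –OCH3 → ester.
  C≡CH: C≡C triple bond → alkyne.

acyl halide, alcohol, alkene, alkyl halide, alkyne, ester, ether, ketone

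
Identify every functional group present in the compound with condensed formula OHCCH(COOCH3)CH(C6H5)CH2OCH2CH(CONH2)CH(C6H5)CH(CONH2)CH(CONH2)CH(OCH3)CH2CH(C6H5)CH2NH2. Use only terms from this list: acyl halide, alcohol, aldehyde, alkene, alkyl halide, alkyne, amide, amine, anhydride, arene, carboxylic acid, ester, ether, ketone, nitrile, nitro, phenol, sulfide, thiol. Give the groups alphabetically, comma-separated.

aldehyde, amide, amine, arene, ester, ether

terminal –CHO: carbonyl C bonded to H and C → aldehyde.
pendant –COOCH3: carbonyl C bonded to C and –OCH3 → ester.
pendant –C6H5: benzene ring → arene.
C–O–C with sp³ carbons on both sides and no adjacent C=O → ether.
pendant –CONH2: carbonyl C bonded to C and N → amide.
pendant –C6H5: benzene ring → arene.
pendant –CONH2: carbonyl C bonded to C and N → amide.
pendant –CONH2: carbonyl C bonded to C and N → amide.
pendant –OCH3: C–O–C with sp³ C, no adjacent C=O → ether.
pendant –C6H5: benzene ring → arene.
–NH2 on an sp³ carbon with no adjacent C=O → amine.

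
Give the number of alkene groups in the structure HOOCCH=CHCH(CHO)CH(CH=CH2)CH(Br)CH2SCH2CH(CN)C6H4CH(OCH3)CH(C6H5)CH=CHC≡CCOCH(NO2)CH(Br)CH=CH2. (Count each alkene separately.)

Taking each segment in turn:
  HOOC: –COOH: carbonyl C bonded to –OH and C → carboxylic acid (the –OH is not a separate alcohol).
  CH=CH: C=C double bond → alkene.
  CH(CHO): pendant –CHO: carbonyl C bonded to C and H → aldehyde.
  CH(CH=CH2): pendant –CH=CH2: C=C double bond → alkene.
  CH(Br): halogen on an sp³ carbon → alkyl halide.
  CH2SCH2: C–S–C linkage → sulfide (thioether).
  CH(CN): pendant –C≡N: nitrile.
  C6H4: para-disubstituted benzene ring → arene.
  CH(OCH3): pendant –OCH3: C–O–C with sp³ C, no adjacent C=O → ether.
  CH(C6H5): pendant –C6H5: benzene ring → arene.
  CH=CH: C=C double bond → alkene.
  C≡C: C≡C triple bond → alkyne.
  CO: –C(=O)– with carbon on both sides → ketone.
  CH(NO2): –NO2 on an sp³ carbon → nitro (the N=O is not a carbonyl).
  CH(Br): halogen on an sp³ carbon → alkyl halide.
  CH=CH2: C=C double bond → alkene.
Alkene appears at: CH=CH, CH(CH=CH2), CH=CH, CH=CH2 → 4.

4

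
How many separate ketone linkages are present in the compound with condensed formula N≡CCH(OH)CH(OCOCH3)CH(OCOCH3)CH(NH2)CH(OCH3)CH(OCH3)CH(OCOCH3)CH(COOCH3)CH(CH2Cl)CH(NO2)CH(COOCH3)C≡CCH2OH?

N≡C–: carbon triple-bonded to nitrogen → nitrile.
–OH on an sp³ carbon → alcohol (secondary).
pendant –OC(=O)CH3: an acyloxy group → ester.
pendant –OC(=O)CH3: an acyloxy group → ester.
–NH2 on an sp³ carbon with no adjacent C=O → amine.
pendant –OCH3: C–O–C with sp³ C, no adjacent C=O → ether.
pendant –OCH3: C–O–C with sp³ C, no adjacent C=O → ether.
pendant –OC(=O)CH3: an acyloxy group → ester.
pendant –COOCH3: carbonyl C bonded to C and –OCH3 → ester.
pendant –CH2X: halogen on sp³ carbon → alkyl halide.
–NO2 on an sp³ carbon → nitro (the N=O is not a carbonyl).
pendant –COOCH3: carbonyl C bonded to C and –OCH3 → ester.
C≡C triple bond → alkyne.
–OH on an sp³ carbon → alcohol.
No segment is a ketone: CH(OCOCH3) is ester, not ketone; CH(OCOCH3) is ester, not ketone; CH(OCOCH3) is ester, not ketone. → 0.

0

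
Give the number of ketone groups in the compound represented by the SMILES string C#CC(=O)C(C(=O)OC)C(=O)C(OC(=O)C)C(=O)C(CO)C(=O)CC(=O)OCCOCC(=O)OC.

4

C≡C triple bond → alkyne.
–C(=O)– with carbon on both sides → ketone.
pendant –COOCH3: carbonyl C bonded to C and –OCH3 → ester.
–C(=O)– with carbon on both sides → ketone.
pendant –OC(=O)CH3: an acyloxy group → ester.
–C(=O)– with carbon on both sides → ketone.
pendant –CH2OH on an sp³ backbone C → alcohol.
–C(=O)– with carbon on both sides → ketone.
–C(=O)–O–C with C on the carbonyl side → ester.
C–O–C with sp³ carbons on both sides and no adjacent C=O → ether.
–C(=O)OCH3: carbonyl C bonded to C and to –OCH3 → ester (not ketone + ether).
Ketone appears at: CO, CO, CO, CO → 4.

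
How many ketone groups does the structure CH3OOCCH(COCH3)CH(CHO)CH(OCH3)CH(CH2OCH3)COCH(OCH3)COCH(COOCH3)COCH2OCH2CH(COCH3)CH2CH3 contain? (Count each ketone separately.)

5

Reading the structure from left to right:
  CH3OOC: CH3O–C(=O)–: carbonyl C bonded to C and to –OCH3 → ester (not ketone + ether).
  CH(COCH3): pendant –COCH3: carbonyl C bonded to two carbons → ketone.
  CH(CHO): pendant –CHO: carbonyl C bonded to C and H → aldehyde.
  CH(OCH3): pendant –OCH3: C–O–C with sp³ C, no adjacent C=O → ether.
  CH(CH2OCH3): pendant –CH2OCH3: C–O–C linkage → ether.
  CO: –C(=O)– with carbon on both sides → ketone.
  CH(OCH3): pendant –OCH3: C–O–C with sp³ C, no adjacent C=O → ether.
  CO: –C(=O)– with carbon on both sides → ketone.
  CH(COOCH3): pendant –COOCH3: carbonyl C bonded to C and –OCH3 → ester.
  CO: –C(=O)– with carbon on both sides → ketone.
  CH2OCH2: C–O–C with sp³ carbons on both sides and no adjacent C=O → ether.
  CH(COCH3): pendant –COCH3: carbonyl C bonded to two carbons → ketone.
Ketone appears at: CH(COCH3), CO, CO, CO, CH(COCH3) → 5.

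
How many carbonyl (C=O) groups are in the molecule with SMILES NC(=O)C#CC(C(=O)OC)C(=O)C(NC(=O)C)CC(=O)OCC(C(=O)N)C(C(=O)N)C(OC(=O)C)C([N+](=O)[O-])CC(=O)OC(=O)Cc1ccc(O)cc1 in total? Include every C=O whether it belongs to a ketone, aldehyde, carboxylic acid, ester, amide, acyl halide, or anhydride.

10

H2NCO: amide, 1 C=O (running total 1).
CH(COOCH3): ester, 1 C=O (running total 2).
CO: ketone, 1 C=O (running total 3).
CH(NHCOCH3): amide, 1 C=O (running total 4).
CH2COOCH2: ester, 1 C=O (running total 5).
CH(CONH2): amide, 1 C=O (running total 6).
CH(CONH2): amide, 1 C=O (running total 7).
CH(OCOCH3): ester, 1 C=O (running total 8).
CH2CO-O-COCH2: anhydride, 2 C=O (running total 10).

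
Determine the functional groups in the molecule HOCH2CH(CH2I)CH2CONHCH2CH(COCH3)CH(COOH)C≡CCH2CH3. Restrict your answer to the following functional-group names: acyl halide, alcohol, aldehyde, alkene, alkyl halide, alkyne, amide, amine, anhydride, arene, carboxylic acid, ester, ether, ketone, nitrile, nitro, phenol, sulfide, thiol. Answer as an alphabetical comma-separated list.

Taking each segment in turn:
  HOCH2: HO– on an sp³ carbon → alcohol.
  CH(CH2I): pendant –CH2X: halogen on sp³ carbon → alkyl halide.
  CH2CONHCH2: –C(=O)–N– linkage → amide (the N is not an amine).
  CH(COCH3): pendant –COCH3: carbonyl C bonded to two carbons → ketone.
  CH(COOH): pendant –COOH: carbonyl C bonded to C and –OH → carboxylic acid.
  C≡C: C≡C triple bond → alkyne.

alcohol, alkyl halide, alkyne, amide, carboxylic acid, ketone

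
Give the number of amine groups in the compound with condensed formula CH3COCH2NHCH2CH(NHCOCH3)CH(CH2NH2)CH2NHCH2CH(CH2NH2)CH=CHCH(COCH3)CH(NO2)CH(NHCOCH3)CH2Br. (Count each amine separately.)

4

–C(=O)– with carbon on both sides → ketone.
C–N–C with sp³ carbons and no adjacent C=O → amine (secondary).
pendant –NHC(=O)CH3: N bonded to a carbonyl → amide (not amine).
pendant –CH2NH2: N on sp³ C, no adjacent C=O → amine.
C–N–C with sp³ carbons and no adjacent C=O → amine (secondary).
pendant –CH2NH2: N on sp³ C, no adjacent C=O → amine.
C=C double bond → alkene.
pendant –COCH3: carbonyl C bonded to two carbons → ketone.
–NO2 on an sp³ carbon → nitro (the N=O is not a carbonyl).
pendant –NHC(=O)CH3: N bonded to a carbonyl → amide (not amine).
halogen on an sp³ carbon → alkyl halide.
Amine appears at: CH2NHCH2, CH(CH2NH2), CH2NHCH2, CH(CH2NH2) → 4.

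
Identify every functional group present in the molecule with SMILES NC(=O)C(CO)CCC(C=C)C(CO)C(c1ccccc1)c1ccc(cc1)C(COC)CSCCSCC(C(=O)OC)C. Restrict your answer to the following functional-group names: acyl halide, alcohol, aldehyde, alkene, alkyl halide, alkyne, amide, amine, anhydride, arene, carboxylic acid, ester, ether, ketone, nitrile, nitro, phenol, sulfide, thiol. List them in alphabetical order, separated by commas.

–C(=O)NH2: carbonyl C bonded to C and to N → amide (the N is not a separate amine).
pendant –CH2OH on an sp³ backbone C → alcohol.
pendant –CH=CH2: C=C double bond → alkene.
pendant –CH2OH on an sp³ backbone C → alcohol.
pendant –C6H5: benzene ring → arene.
para-disubstituted benzene ring → arene.
pendant –CH2OCH3: C–O–C linkage → ether.
C–S–C linkage → sulfide (thioether).
C–S–C linkage → sulfide (thioether).
pendant –COOCH3: carbonyl C bonded to C and –OCH3 → ester.

alcohol, alkene, amide, arene, ester, ether, sulfide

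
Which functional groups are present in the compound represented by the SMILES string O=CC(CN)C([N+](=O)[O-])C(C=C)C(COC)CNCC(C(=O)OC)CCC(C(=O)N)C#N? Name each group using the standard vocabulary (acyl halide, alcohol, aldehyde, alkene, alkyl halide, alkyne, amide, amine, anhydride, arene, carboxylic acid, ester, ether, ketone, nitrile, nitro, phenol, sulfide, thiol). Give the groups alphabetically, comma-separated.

Taking each segment in turn:
  OHC: terminal –CHO: carbonyl C bonded to H and C → aldehyde.
  CH(CH2NH2): pendant –CH2NH2: N on sp³ C, no adjacent C=O → amine.
  CH(NO2): –NO2 on an sp³ carbon → nitro (the N=O is not a carbonyl).
  CH(CH=CH2): pendant –CH=CH2: C=C double bond → alkene.
  CH(CH2OCH3): pendant –CH2OCH3: C–O–C linkage → ether.
  CH2NHCH2: C–N–C with sp³ carbons and no adjacent C=O → amine (secondary).
  CH(COOCH3): pendant –COOCH3: carbonyl C bonded to C and –OCH3 → ester.
  CH(CONH2): pendant –CONH2: carbonyl C bonded to C and N → amide.
  CN: –C≡N: carbon triple-bonded to nitrogen → nitrile.

aldehyde, alkene, amide, amine, ester, ether, nitrile, nitro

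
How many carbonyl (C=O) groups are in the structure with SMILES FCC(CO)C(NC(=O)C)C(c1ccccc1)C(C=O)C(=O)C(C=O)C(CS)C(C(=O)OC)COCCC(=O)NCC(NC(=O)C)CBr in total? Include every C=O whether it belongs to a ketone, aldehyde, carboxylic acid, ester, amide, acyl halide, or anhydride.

7

CH(NHCOCH3): amide, 1 C=O (running total 1).
CH(CHO): aldehyde, 1 C=O (running total 2).
CO: ketone, 1 C=O (running total 3).
CH(CHO): aldehyde, 1 C=O (running total 4).
CH(COOCH3): ester, 1 C=O (running total 5).
CH2CONHCH2: amide, 1 C=O (running total 6).
CH(NHCOCH3): amide, 1 C=O (running total 7).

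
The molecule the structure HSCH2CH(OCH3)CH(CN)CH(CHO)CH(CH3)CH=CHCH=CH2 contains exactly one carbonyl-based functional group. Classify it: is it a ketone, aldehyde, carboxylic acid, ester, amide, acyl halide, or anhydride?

The carbonyl is in the CH(CHO) segment: pendant –CHO: carbonyl C bonded to C and H → aldehyde.

aldehyde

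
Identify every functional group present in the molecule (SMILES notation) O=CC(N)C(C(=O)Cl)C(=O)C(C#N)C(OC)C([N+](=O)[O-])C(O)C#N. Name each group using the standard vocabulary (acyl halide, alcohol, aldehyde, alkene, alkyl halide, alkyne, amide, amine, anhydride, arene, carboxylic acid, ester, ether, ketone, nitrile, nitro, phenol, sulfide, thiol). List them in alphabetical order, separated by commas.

terminal –CHO: carbonyl C bonded to H and C → aldehyde.
–NH2 on an sp³ carbon with no adjacent C=O → amine.
pendant –C(=O)X: carbonyl C bonded to C and halogen → acyl halide.
–C(=O)– with carbon on both sides → ketone.
pendant –C≡N: nitrile.
pendant –OCH3: C–O–C with sp³ C, no adjacent C=O → ether.
–NO2 on an sp³ carbon → nitro (the N=O is not a carbonyl).
–OH on an sp³ carbon → alcohol (secondary).
–C≡N: carbon triple-bonded to nitrogen → nitrile.

acyl halide, alcohol, aldehyde, amine, ether, ketone, nitrile, nitro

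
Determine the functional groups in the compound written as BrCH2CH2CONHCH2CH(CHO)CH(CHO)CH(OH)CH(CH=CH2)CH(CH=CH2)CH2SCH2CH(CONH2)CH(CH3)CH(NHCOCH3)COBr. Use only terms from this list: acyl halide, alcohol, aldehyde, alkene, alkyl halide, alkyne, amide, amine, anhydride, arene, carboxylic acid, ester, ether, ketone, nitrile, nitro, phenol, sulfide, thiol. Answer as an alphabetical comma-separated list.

acyl halide, alcohol, aldehyde, alkene, alkyl halide, amide, sulfide

Working along the chain:
  BrCH2: halogen on an sp³ carbon → alkyl halide.
  CH2CONHCH2: –C(=O)–N– linkage → amide (the N is not an amine).
  CH(CHO): pendant –CHO: carbonyl C bonded to C and H → aldehyde.
  CH(CHO): pendant –CHO: carbonyl C bonded to C and H → aldehyde.
  CH(OH): –OH on an sp³ carbon → alcohol (secondary).
  CH(CH=CH2): pendant –CH=CH2: C=C double bond → alkene.
  CH(CH=CH2): pendant –CH=CH2: C=C double bond → alkene.
  CH2SCH2: C–S–C linkage → sulfide (thioether).
  CH(CONH2): pendant –CONH2: carbonyl C bonded to C and N → amide.
  CH(NHCOCH3): pendant –NHC(=O)CH3: N bonded to a carbonyl → amide (not amine).
  COBr: –C(=O)Br: carbonyl C bonded to C and to a halogen → acyl halide (not alkyl halide).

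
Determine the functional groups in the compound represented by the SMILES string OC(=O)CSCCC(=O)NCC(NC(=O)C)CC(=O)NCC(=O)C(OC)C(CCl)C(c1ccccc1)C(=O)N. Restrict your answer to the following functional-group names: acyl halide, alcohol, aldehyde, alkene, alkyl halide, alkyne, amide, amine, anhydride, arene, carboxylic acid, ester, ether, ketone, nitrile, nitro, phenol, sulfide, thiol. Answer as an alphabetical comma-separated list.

–COOH: carbonyl C bonded to –OH and C → carboxylic acid (the –OH is not a separate alcohol).
C–S–C linkage → sulfide (thioether).
–C(=O)–N– linkage → amide (the N is not an amine).
pendant –NHC(=O)CH3: N bonded to a carbonyl → amide (not amine).
–C(=O)–N– linkage → amide (the N is not an amine).
–C(=O)– with carbon on both sides → ketone.
pendant –OCH3: C–O–C with sp³ C, no adjacent C=O → ether.
pendant –CH2X: halogen on sp³ carbon → alkyl halide.
pendant –C6H5: benzene ring → arene.
–C(=O)NH2: carbonyl C bonded to C and to N → amide (the N is not a separate amine).

alkyl halide, amide, arene, carboxylic acid, ether, ketone, sulfide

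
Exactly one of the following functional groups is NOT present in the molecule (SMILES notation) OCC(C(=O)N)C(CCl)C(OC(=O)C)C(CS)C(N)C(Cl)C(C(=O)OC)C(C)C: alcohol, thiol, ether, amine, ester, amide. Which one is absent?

amine: present (CH(NH2) — –NH2 on an sp³ carbon with no adjacent C=O → amine).
thiol: present (CH(CH2SH) — pendant –CH2SH → thiol).
amide: present (CH(CONH2) — pendant –CONH2: carbonyl C bonded to C and N → amide).
alcohol: present (HOCH2 — HO– on an sp³ carbon → alcohol).
ester: present (CH(OCOCH3) — pendant –OC(=O)CH3: an acyloxy group → ester).
ether: absent. In each of CH(OCOCH3) and CH(COOCH3), the C–O–C oxygen is adjacent to a C=O, so it belongs to an ester, not an ether.

ether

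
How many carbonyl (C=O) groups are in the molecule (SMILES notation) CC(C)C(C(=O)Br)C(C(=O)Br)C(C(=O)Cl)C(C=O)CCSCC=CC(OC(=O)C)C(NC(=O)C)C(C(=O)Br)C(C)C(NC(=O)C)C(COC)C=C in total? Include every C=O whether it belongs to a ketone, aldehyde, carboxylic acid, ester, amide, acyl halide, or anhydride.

CH(COBr): acyl halide, 1 C=O (running total 1).
CH(COBr): acyl halide, 1 C=O (running total 2).
CH(COCl): acyl halide, 1 C=O (running total 3).
CH(CHO): aldehyde, 1 C=O (running total 4).
CH(OCOCH3): ester, 1 C=O (running total 5).
CH(NHCOCH3): amide, 1 C=O (running total 6).
CH(COBr): acyl halide, 1 C=O (running total 7).
CH(NHCOCH3): amide, 1 C=O (running total 8).

8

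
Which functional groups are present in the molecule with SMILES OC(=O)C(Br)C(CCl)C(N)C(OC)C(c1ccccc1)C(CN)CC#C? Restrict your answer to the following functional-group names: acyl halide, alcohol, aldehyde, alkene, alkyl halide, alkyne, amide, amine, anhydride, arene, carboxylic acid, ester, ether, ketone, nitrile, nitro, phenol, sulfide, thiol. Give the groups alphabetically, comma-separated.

alkyl halide, alkyne, amine, arene, carboxylic acid, ether

Taking each segment in turn:
  HOOC: –COOH: carbonyl C bonded to –OH and C → carboxylic acid (the –OH is not a separate alcohol).
  CH(Br): halogen on an sp³ carbon → alkyl halide.
  CH(CH2Cl): pendant –CH2X: halogen on sp³ carbon → alkyl halide.
  CH(NH2): –NH2 on an sp³ carbon with no adjacent C=O → amine.
  CH(OCH3): pendant –OCH3: C–O–C with sp³ C, no adjacent C=O → ether.
  CH(C6H5): pendant –C6H5: benzene ring → arene.
  CH(CH2NH2): pendant –CH2NH2: N on sp³ C, no adjacent C=O → amine.
  C≡CH: C≡C triple bond → alkyne.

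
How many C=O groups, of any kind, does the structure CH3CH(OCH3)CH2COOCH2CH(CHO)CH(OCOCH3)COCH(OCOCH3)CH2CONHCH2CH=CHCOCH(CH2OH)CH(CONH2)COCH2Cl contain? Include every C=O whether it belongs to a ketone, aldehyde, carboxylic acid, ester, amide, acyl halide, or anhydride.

9

CH2COOCH2: ester, 1 C=O (running total 1).
CH(CHO): aldehyde, 1 C=O (running total 2).
CH(OCOCH3): ester, 1 C=O (running total 3).
CO: ketone, 1 C=O (running total 4).
CH(OCOCH3): ester, 1 C=O (running total 5).
CH2CONHCH2: amide, 1 C=O (running total 6).
CO: ketone, 1 C=O (running total 7).
CH(CONH2): amide, 1 C=O (running total 8).
CO: ketone, 1 C=O (running total 9).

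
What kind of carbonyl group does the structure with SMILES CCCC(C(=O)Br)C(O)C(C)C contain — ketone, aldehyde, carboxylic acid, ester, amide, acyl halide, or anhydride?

The carbonyl is in the CH(COBr) segment: pendant –C(=O)X: carbonyl C bonded to C and halogen → acyl halide.

acyl halide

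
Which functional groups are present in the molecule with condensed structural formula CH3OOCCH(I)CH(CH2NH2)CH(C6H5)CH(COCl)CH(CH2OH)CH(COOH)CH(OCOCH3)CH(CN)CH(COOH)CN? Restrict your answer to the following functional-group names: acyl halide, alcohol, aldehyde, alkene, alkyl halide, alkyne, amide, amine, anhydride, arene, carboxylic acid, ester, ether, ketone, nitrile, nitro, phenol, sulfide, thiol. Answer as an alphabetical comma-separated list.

CH3O–C(=O)–: carbonyl C bonded to C and to –OCH3 → ester (not ketone + ether).
halogen on an sp³ carbon → alkyl halide.
pendant –CH2NH2: N on sp³ C, no adjacent C=O → amine.
pendant –C6H5: benzene ring → arene.
pendant –C(=O)X: carbonyl C bonded to C and halogen → acyl halide.
pendant –CH2OH on an sp³ backbone C → alcohol.
pendant –COOH: carbonyl C bonded to C and –OH → carboxylic acid.
pendant –OC(=O)CH3: an acyloxy group → ester.
pendant –C≡N: nitrile.
pendant –COOH: carbonyl C bonded to C and –OH → carboxylic acid.
–C≡N: carbon triple-bonded to nitrogen → nitrile.

acyl halide, alcohol, alkyl halide, amine, arene, carboxylic acid, ester, nitrile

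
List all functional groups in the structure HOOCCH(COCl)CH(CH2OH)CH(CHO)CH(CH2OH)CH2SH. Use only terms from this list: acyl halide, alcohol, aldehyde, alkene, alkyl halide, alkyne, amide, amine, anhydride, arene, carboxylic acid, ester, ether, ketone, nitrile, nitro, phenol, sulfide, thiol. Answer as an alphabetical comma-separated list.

–COOH: carbonyl C bonded to –OH and C → carboxylic acid (the –OH is not a separate alcohol).
pendant –C(=O)X: carbonyl C bonded to C and halogen → acyl halide.
pendant –CH2OH on an sp³ backbone C → alcohol.
pendant –CHO: carbonyl C bonded to C and H → aldehyde.
pendant –CH2OH on an sp³ backbone C → alcohol.
–SH on an sp³ carbon → thiol.

acyl halide, alcohol, aldehyde, carboxylic acid, thiol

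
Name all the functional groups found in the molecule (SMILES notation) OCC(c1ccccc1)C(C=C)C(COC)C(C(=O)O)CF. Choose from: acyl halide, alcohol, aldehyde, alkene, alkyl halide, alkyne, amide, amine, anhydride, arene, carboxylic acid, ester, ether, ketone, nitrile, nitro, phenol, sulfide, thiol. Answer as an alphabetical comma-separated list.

Working along the chain:
  HOCH2: HO– on an sp³ carbon → alcohol.
  CH(C6H5): pendant –C6H5: benzene ring → arene.
  CH(CH=CH2): pendant –CH=CH2: C=C double bond → alkene.
  CH(CH2OCH3): pendant –CH2OCH3: C–O–C linkage → ether.
  CH(COOH): pendant –COOH: carbonyl C bonded to C and –OH → carboxylic acid.
  CH2F: halogen on an sp³ carbon → alkyl halide.

alcohol, alkene, alkyl halide, arene, carboxylic acid, ether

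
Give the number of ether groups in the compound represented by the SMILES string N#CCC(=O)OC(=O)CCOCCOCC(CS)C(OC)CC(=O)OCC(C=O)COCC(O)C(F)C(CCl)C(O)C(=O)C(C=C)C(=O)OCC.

4

Reading the structure from left to right:
  N≡C: N≡C–: carbon triple-bonded to nitrogen → nitrile.
  CH2CO-O-COCH2: two acyl groups sharing one oxygen, –C(=O)–O–C(=O)– → anhydride.
  CH2OCH2: C–O–C with sp³ carbons on both sides and no adjacent C=O → ether.
  CH2OCH2: C–O–C with sp³ carbons on both sides and no adjacent C=O → ether.
  CH(CH2SH): pendant –CH2SH → thiol.
  CH(OCH3): pendant –OCH3: C–O–C with sp³ C, no adjacent C=O → ether.
  CH2COOCH2: –C(=O)–O–C with C on the carbonyl side → ester.
  CH(CHO): pendant –CHO: carbonyl C bonded to C and H → aldehyde.
  CH2OCH2: C–O–C with sp³ carbons on both sides and no adjacent C=O → ether.
  CH(OH): –OH on an sp³ carbon → alcohol (secondary).
  CH(F): halogen on an sp³ carbon → alkyl halide.
  CH(CH2Cl): pendant –CH2X: halogen on sp³ carbon → alkyl halide.
  CH(OH): –OH on an sp³ carbon → alcohol (secondary).
  CO: –C(=O)– with carbon on both sides → ketone.
  CH(CH=CH2): pendant –CH=CH2: C=C double bond → alkene.
  COOCH2CH3: –C(=O)OCH2CH3: carbonyl C bonded to C and to –OEt → ester.
Ether appears at: CH2OCH2, CH2OCH2, CH(OCH3), CH2OCH2 → 4.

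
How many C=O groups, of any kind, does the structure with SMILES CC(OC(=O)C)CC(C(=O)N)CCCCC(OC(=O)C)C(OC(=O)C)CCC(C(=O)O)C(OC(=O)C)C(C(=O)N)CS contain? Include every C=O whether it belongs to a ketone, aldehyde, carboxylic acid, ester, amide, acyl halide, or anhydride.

CH(OCOCH3): ester, 1 C=O (running total 1).
CH(CONH2): amide, 1 C=O (running total 2).
CH(OCOCH3): ester, 1 C=O (running total 3).
CH(OCOCH3): ester, 1 C=O (running total 4).
CH(COOH): carboxylic acid, 1 C=O (running total 5).
CH(OCOCH3): ester, 1 C=O (running total 6).
CH(CONH2): amide, 1 C=O (running total 7).

7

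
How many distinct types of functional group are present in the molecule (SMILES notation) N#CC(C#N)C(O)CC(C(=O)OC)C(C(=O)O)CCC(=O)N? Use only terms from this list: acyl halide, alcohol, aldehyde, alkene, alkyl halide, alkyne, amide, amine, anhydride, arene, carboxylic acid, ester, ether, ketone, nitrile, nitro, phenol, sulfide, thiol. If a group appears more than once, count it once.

5

N≡C–: carbon triple-bonded to nitrogen → nitrile.
pendant –C≡N: nitrile.
–OH on an sp³ carbon → alcohol (secondary).
pendant –COOCH3: carbonyl C bonded to C and –OCH3 → ester.
pendant –COOH: carbonyl C bonded to C and –OH → carboxylic acid.
–C(=O)NH2: carbonyl C bonded to C and to N → amide (the N is not a separate amine).
Distinct types present: alcohol, amide, carboxylic acid, ester, nitrile.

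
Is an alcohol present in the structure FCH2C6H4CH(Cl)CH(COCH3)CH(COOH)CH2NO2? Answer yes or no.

no

halogen on an sp³ carbon → alkyl halide.
para-disubstituted benzene ring → arene.
halogen on an sp³ carbon → alkyl halide.
pendant –COCH3: carbonyl C bonded to two carbons → ketone.
pendant –COOH: carbonyl C bonded to C and –OH → carboxylic acid.
–NO2 on carbon → nitro group.
In CH(COOH), the –OH sits on a carbonyl carbon, making it part of a carboxylic acid, not an alcohol.
The groups actually present are: alkyl halide, arene, carboxylic acid, ketone, nitro.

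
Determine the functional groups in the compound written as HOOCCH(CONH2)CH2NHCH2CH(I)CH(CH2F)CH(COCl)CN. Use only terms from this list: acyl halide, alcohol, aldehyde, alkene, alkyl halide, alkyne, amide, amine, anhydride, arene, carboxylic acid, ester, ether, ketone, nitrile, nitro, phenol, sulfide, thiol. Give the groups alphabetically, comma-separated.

Working along the chain:
  HOOC: –COOH: carbonyl C bonded to –OH and C → carboxylic acid (the –OH is not a separate alcohol).
  CH(CONH2): pendant –CONH2: carbonyl C bonded to C and N → amide.
  CH2NHCH2: C–N–C with sp³ carbons and no adjacent C=O → amine (secondary).
  CH(I): halogen on an sp³ carbon → alkyl halide.
  CH(CH2F): pendant –CH2X: halogen on sp³ carbon → alkyl halide.
  CH(COCl): pendant –C(=O)X: carbonyl C bonded to C and halogen → acyl halide.
  CN: –C≡N: carbon triple-bonded to nitrogen → nitrile.

acyl halide, alkyl halide, amide, amine, carboxylic acid, nitrile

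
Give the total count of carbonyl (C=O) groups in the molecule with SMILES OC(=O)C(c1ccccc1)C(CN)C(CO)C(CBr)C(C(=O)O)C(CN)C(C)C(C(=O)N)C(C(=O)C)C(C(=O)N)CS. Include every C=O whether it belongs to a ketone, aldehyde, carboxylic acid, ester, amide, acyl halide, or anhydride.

HOOC: carboxylic acid, 1 C=O (running total 1).
CH(COOH): carboxylic acid, 1 C=O (running total 2).
CH(CONH2): amide, 1 C=O (running total 3).
CH(COCH3): ketone, 1 C=O (running total 4).
CH(CONH2): amide, 1 C=O (running total 5).

5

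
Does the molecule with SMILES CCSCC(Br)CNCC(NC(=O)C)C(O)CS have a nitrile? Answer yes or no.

no

Working along the chain:
  CH2SCH2: C–S–C linkage → sulfide (thioether).
  CH(Br): halogen on an sp³ carbon → alkyl halide.
  CH2NHCH2: C–N–C with sp³ carbons and no adjacent C=O → amine (secondary).
  CH(NHCOCH3): pendant –NHC(=O)CH3: N bonded to a carbonyl → amide (not amine).
  CH(OH): –OH on an sp³ carbon → alcohol (secondary).
  CH2SH: –SH on an sp³ carbon → thiol.
The groups actually present are: alcohol, alkyl halide, amide, amine, sulfide, thiol.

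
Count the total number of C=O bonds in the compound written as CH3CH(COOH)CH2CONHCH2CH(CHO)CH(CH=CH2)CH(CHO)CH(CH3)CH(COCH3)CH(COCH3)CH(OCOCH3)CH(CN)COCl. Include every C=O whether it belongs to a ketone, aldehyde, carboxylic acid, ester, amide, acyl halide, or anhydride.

CH(COOH): carboxylic acid, 1 C=O (running total 1).
CH2CONHCH2: amide, 1 C=O (running total 2).
CH(CHO): aldehyde, 1 C=O (running total 3).
CH(CHO): aldehyde, 1 C=O (running total 4).
CH(COCH3): ketone, 1 C=O (running total 5).
CH(COCH3): ketone, 1 C=O (running total 6).
CH(OCOCH3): ester, 1 C=O (running total 7).
COCl: acyl halide, 1 C=O (running total 8).

8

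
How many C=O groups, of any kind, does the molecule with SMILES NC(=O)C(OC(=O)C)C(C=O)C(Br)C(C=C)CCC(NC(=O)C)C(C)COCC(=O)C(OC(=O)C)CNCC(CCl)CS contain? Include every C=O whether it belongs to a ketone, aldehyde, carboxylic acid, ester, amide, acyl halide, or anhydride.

6

H2NCO: amide, 1 C=O (running total 1).
CH(OCOCH3): ester, 1 C=O (running total 2).
CH(CHO): aldehyde, 1 C=O (running total 3).
CH(NHCOCH3): amide, 1 C=O (running total 4).
CO: ketone, 1 C=O (running total 5).
CH(OCOCH3): ester, 1 C=O (running total 6).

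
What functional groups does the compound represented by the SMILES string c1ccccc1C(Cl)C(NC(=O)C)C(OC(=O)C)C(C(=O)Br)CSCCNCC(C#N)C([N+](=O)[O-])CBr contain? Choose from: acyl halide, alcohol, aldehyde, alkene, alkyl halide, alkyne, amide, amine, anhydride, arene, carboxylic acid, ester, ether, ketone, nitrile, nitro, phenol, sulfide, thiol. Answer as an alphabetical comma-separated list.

acyl halide, alkyl halide, amide, amine, arene, ester, nitrile, nitro, sulfide

Reading the structure from left to right:
  C6H5: C6H5– phenyl ring → arene.
  CH(Cl): halogen on an sp³ carbon → alkyl halide.
  CH(NHCOCH3): pendant –NHC(=O)CH3: N bonded to a carbonyl → amide (not amine).
  CH(OCOCH3): pendant –OC(=O)CH3: an acyloxy group → ester.
  CH(COBr): pendant –C(=O)X: carbonyl C bonded to C and halogen → acyl halide.
  CH2SCH2: C–S–C linkage → sulfide (thioether).
  CH2NHCH2: C–N–C with sp³ carbons and no adjacent C=O → amine (secondary).
  CH(CN): pendant –C≡N: nitrile.
  CH(NO2): –NO2 on an sp³ carbon → nitro (the N=O is not a carbonyl).
  CH2Br: halogen on an sp³ carbon → alkyl halide.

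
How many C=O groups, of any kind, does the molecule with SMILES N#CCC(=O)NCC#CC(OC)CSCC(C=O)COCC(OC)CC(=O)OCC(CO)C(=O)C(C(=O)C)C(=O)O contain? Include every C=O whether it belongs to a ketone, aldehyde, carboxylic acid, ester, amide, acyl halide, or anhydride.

CH2CONHCH2: amide, 1 C=O (running total 1).
CH(CHO): aldehyde, 1 C=O (running total 2).
CH2COOCH2: ester, 1 C=O (running total 3).
CO: ketone, 1 C=O (running total 4).
CH(COCH3): ketone, 1 C=O (running total 5).
COOH: carboxylic acid, 1 C=O (running total 6).

6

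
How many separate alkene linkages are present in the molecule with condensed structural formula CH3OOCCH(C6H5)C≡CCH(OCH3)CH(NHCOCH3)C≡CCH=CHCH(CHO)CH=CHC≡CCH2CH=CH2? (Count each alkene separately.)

Working along the chain:
  CH3OOC: CH3O–C(=O)–: carbonyl C bonded to C and to –OCH3 → ester (not ketone + ether).
  CH(C6H5): pendant –C6H5: benzene ring → arene.
  C≡C: C≡C triple bond → alkyne.
  CH(OCH3): pendant –OCH3: C–O–C with sp³ C, no adjacent C=O → ether.
  CH(NHCOCH3): pendant –NHC(=O)CH3: N bonded to a carbonyl → amide (not amine).
  C≡C: C≡C triple bond → alkyne.
  CH=CH: C=C double bond → alkene.
  CH(CHO): pendant –CHO: carbonyl C bonded to C and H → aldehyde.
  CH=CH: C=C double bond → alkene.
  C≡C: C≡C triple bond → alkyne.
  CH=CH2: C=C double bond → alkene.
Alkene appears at: CH=CH, CH=CH, CH=CH2 → 3.

3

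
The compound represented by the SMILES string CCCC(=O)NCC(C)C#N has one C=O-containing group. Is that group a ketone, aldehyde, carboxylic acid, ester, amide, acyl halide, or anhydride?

The carbonyl is in the CH2CONHCH2 segment: –C(=O)–N– linkage → amide (the N is not an amine).

amide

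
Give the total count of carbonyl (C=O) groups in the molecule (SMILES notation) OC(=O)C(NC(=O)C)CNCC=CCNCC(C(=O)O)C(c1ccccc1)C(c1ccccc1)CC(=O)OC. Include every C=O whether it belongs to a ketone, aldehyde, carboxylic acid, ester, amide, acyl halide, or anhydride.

4

HOOC: carboxylic acid, 1 C=O (running total 1).
CH(NHCOCH3): amide, 1 C=O (running total 2).
CH(COOH): carboxylic acid, 1 C=O (running total 3).
COOCH3: ester, 1 C=O (running total 4).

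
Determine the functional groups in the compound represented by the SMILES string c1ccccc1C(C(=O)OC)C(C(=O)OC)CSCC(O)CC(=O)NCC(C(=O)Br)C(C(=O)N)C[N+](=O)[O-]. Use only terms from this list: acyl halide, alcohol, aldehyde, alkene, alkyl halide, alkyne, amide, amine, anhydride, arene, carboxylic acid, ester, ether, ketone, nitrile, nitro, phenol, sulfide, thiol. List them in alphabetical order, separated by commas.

Reading the structure from left to right:
  C6H5: C6H5– phenyl ring → arene.
  CH(COOCH3): pendant –COOCH3: carbonyl C bonded to C and –OCH3 → ester.
  CH(COOCH3): pendant –COOCH3: carbonyl C bonded to C and –OCH3 → ester.
  CH2SCH2: C–S–C linkage → sulfide (thioether).
  CH(OH): –OH on an sp³ carbon → alcohol (secondary).
  CH2CONHCH2: –C(=O)–N– linkage → amide (the N is not an amine).
  CH(COBr): pendant –C(=O)X: carbonyl C bonded to C and halogen → acyl halide.
  CH(CONH2): pendant –CONH2: carbonyl C bonded to C and N → amide.
  CH2NO2: –NO2 on carbon → nitro group.

acyl halide, alcohol, amide, arene, ester, nitro, sulfide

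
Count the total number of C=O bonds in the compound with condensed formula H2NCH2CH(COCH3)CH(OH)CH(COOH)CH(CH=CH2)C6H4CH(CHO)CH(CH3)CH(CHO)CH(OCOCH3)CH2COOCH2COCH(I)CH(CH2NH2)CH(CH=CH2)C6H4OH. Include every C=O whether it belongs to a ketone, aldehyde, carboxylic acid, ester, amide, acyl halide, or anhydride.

CH(COCH3): ketone, 1 C=O (running total 1).
CH(COOH): carboxylic acid, 1 C=O (running total 2).
CH(CHO): aldehyde, 1 C=O (running total 3).
CH(CHO): aldehyde, 1 C=O (running total 4).
CH(OCOCH3): ester, 1 C=O (running total 5).
CH2COOCH2: ester, 1 C=O (running total 6).
CO: ketone, 1 C=O (running total 7).

7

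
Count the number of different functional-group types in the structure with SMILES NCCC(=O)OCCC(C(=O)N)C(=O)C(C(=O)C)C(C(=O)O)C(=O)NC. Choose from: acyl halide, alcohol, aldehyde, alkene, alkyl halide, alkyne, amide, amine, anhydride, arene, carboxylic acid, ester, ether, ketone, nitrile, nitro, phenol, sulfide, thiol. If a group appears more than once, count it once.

Taking each segment in turn:
  H2NCH2: –NH2 on an sp³ carbon with no adjacent C=O → amine.
  CH2COOCH2: –C(=O)–O–C with C on the carbonyl side → ester.
  CH(CONH2): pendant –CONH2: carbonyl C bonded to C and N → amide.
  CO: –C(=O)– with carbon on both sides → ketone.
  CH(COCH3): pendant –COCH3: carbonyl C bonded to two carbons → ketone.
  CH(COOH): pendant –COOH: carbonyl C bonded to C and –OH → carboxylic acid.
  CONHCH3: –C(=O)NHCH3: carbonyl C bonded to C and to N → amide (the N is not an amine).
Distinct types present: amide, amine, carboxylic acid, ester, ketone.

5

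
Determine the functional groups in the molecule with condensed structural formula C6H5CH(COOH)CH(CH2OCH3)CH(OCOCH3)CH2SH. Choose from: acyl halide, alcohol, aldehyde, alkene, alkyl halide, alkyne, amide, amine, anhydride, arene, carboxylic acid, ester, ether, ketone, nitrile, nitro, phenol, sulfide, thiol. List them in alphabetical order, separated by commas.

Taking each segment in turn:
  C6H5: C6H5– phenyl ring → arene.
  CH(COOH): pendant –COOH: carbonyl C bonded to C and –OH → carboxylic acid.
  CH(CH2OCH3): pendant –CH2OCH3: C–O–C linkage → ether.
  CH(OCOCH3): pendant –OC(=O)CH3: an acyloxy group → ester.
  CH2SH: –SH on an sp³ carbon → thiol.

arene, carboxylic acid, ester, ether, thiol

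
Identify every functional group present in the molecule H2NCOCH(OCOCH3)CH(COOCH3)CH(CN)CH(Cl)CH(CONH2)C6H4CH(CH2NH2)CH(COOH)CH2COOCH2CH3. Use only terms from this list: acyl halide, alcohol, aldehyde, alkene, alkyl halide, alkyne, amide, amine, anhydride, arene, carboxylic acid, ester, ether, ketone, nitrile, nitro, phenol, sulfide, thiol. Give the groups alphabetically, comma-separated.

alkyl halide, amide, amine, arene, carboxylic acid, ester, nitrile

Working along the chain:
  H2NCO: –C(=O)NH2: carbonyl C bonded to C and to N → amide (the N is not a separate amine).
  CH(OCOCH3): pendant –OC(=O)CH3: an acyloxy group → ester.
  CH(COOCH3): pendant –COOCH3: carbonyl C bonded to C and –OCH3 → ester.
  CH(CN): pendant –C≡N: nitrile.
  CH(Cl): halogen on an sp³ carbon → alkyl halide.
  CH(CONH2): pendant –CONH2: carbonyl C bonded to C and N → amide.
  C6H4: para-disubstituted benzene ring → arene.
  CH(CH2NH2): pendant –CH2NH2: N on sp³ C, no adjacent C=O → amine.
  CH(COOH): pendant –COOH: carbonyl C bonded to C and –OH → carboxylic acid.
  CH2COOCH2: –C(=O)–O–C with C on the carbonyl side → ester.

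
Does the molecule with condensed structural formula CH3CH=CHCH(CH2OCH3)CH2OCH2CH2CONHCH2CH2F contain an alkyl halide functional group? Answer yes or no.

yes

C=C double bond → alkene.
pendant –CH2OCH3: C–O–C linkage → ether.
C–O–C with sp³ carbons on both sides and no adjacent C=O → ether.
–C(=O)–N– linkage → amide (the N is not an amine).
halogen on an sp³ carbon → alkyl halide.
The CH2F segment supplies the alkyl halide: halogen on an sp³ carbon → alkyl halide.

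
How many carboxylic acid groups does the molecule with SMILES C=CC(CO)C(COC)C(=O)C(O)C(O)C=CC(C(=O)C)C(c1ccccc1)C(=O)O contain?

C=C double bond → alkene.
pendant –CH2OH on an sp³ backbone C → alcohol.
pendant –CH2OCH3: C–O–C linkage → ether.
–C(=O)– with carbon on both sides → ketone.
–OH on an sp³ carbon → alcohol (secondary).
–OH on an sp³ carbon → alcohol (secondary).
C=C double bond → alkene.
pendant –COCH3: carbonyl C bonded to two carbons → ketone.
pendant –C6H5: benzene ring → arene.
–COOH: carbonyl C bonded to –OH and C → carboxylic acid (the –OH is not a separate alcohol).
Carboxylic acid appears at: COOH → 1.

1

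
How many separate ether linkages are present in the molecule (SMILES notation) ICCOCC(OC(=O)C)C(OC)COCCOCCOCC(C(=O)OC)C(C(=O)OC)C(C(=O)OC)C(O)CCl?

Working along the chain:
  ICH2: halogen on an sp³ carbon → alkyl halide.
  CH2OCH2: C–O–C with sp³ carbons on both sides and no adjacent C=O → ether.
  CH(OCOCH3): pendant –OC(=O)CH3: an acyloxy group → ester.
  CH(OCH3): pendant –OCH3: C–O–C with sp³ C, no adjacent C=O → ether.
  CH2OCH2: C–O–C with sp³ carbons on both sides and no adjacent C=O → ether.
  CH2OCH2: C–O–C with sp³ carbons on both sides and no adjacent C=O → ether.
  CH2OCH2: C–O–C with sp³ carbons on both sides and no adjacent C=O → ether.
  CH(COOCH3): pendant –COOCH3: carbonyl C bonded to C and –OCH3 → ester.
  CH(COOCH3): pendant –COOCH3: carbonyl C bonded to C and –OCH3 → ester.
  CH(COOCH3): pendant –COOCH3: carbonyl C bonded to C and –OCH3 → ester.
  CH(OH): –OH on an sp³ carbon → alcohol (secondary).
  CH2Cl: halogen on an sp³ carbon → alkyl halide.
Ether appears at: CH2OCH2, CH(OCH3), CH2OCH2, CH2OCH2, CH2OCH2 → 5.

5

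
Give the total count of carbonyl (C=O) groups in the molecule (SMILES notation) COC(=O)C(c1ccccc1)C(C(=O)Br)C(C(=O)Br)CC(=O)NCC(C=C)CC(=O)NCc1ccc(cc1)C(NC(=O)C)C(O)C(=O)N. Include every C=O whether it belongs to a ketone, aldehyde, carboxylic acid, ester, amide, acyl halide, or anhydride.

CH3OOC: ester, 1 C=O (running total 1).
CH(COBr): acyl halide, 1 C=O (running total 2).
CH(COBr): acyl halide, 1 C=O (running total 3).
CH2CONHCH2: amide, 1 C=O (running total 4).
CH2CONHCH2: amide, 1 C=O (running total 5).
CH(NHCOCH3): amide, 1 C=O (running total 6).
CONH2: amide, 1 C=O (running total 7).

7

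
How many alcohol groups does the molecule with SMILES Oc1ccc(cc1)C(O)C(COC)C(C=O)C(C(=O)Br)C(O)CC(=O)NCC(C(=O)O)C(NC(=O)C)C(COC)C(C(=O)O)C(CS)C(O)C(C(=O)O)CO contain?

Taking each segment in turn:
  HOC6H4: –OH attached directly to an aromatic ring → phenol (not alcohol); the ring itself is an arene.
  CH(OH): –OH on an sp³ carbon → alcohol (secondary).
  CH(CH2OCH3): pendant –CH2OCH3: C–O–C linkage → ether.
  CH(CHO): pendant –CHO: carbonyl C bonded to C and H → aldehyde.
  CH(COBr): pendant –C(=O)X: carbonyl C bonded to C and halogen → acyl halide.
  CH(OH): –OH on an sp³ carbon → alcohol (secondary).
  CH2CONHCH2: –C(=O)–N– linkage → amide (the N is not an amine).
  CH(COOH): pendant –COOH: carbonyl C bonded to C and –OH → carboxylic acid.
  CH(NHCOCH3): pendant –NHC(=O)CH3: N bonded to a carbonyl → amide (not amine).
  CH(CH2OCH3): pendant –CH2OCH3: C–O–C linkage → ether.
  CH(COOH): pendant –COOH: carbonyl C bonded to C and –OH → carboxylic acid.
  CH(CH2SH): pendant –CH2SH → thiol.
  CH(OH): –OH on an sp³ carbon → alcohol (secondary).
  CH(COOH): pendant –COOH: carbonyl C bonded to C and –OH → carboxylic acid.
  CH2OH: –OH on an sp³ carbon → alcohol.
Alcohol appears at: CH(OH), CH(OH), CH(OH), CH2OH → 4.

4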